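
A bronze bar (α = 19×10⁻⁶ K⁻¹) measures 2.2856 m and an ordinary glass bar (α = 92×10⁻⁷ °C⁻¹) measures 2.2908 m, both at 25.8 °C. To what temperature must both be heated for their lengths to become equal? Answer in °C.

Equal length when α₁L₁ΔT − α₂L₂ΔT = L₂ − L₁ = 5.20×10⁻³ m
α₁L₁ = 4.34264×10⁻⁵, α₂L₂ = 2.107536×10⁻⁵ → Δ(αL) = 2.235104×10⁻⁵ m/K
ΔT = 5.20×10⁻³ / 2.235104×10⁻⁵ = 232.651 K, so T = 25.8 + 232.651 = 258.451 °C

T = 258.5 °C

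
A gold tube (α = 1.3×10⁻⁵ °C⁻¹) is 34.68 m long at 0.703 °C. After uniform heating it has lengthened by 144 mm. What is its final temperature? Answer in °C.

T = 320 °C

ΔL = αL₀ΔT ⇒ ΔT = ΔL / (αL₀)
ΔT = 144×10⁻³ m / (1.3×10⁻⁵ × 34.68 m) = 319.404 K
T = 0.703 + 319.404 = 320.107 °C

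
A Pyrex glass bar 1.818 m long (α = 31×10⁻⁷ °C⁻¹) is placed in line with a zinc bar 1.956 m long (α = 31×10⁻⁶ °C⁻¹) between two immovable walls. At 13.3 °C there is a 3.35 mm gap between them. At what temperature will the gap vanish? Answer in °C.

Gap closes when ΔL₁ + ΔL₂ = 3.35 mm = 3.35×10⁻³ m
(α₁L₁ + α₂L₂)ΔT = g
α₁L₁ + α₂L₂ = 31×10⁻⁷×1.818 + 31×10⁻⁶×1.956 = 6.62718×10⁻⁵ m/K
ΔT = 3.35×10⁻³ / 6.62718×10⁻⁵ = 50.549 K
T = 13.3 + 50.549 = 63.849 °C

T = 63.8 °C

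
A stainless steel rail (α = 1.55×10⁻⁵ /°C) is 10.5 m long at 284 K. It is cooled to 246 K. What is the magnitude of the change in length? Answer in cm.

ΔL = 0.618 cm

|ΔT| = |246 − 284| = 38 K
ΔL = αL₀ΔT = (1.55×10⁻⁵)(10.5)(38) = 6.18×10⁻³ m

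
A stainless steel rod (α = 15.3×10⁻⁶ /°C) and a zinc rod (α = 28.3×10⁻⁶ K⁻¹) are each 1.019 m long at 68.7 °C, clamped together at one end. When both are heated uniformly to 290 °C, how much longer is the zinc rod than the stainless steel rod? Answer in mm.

2.93 mm

ΔT = 221.3 K
stainless steel: ΔL = 15.3×10⁻⁶ × 1.019 m × 221.3 = 3.4502×10⁻³ m = 3.4502 mm
zinc: ΔL = 28.3×10⁻⁶ × 1.019 m × 221.3 = 6.3818×10⁻³ m = 6.3818 mm
difference = 6.3818 − 3.4502 = 2.9316 mm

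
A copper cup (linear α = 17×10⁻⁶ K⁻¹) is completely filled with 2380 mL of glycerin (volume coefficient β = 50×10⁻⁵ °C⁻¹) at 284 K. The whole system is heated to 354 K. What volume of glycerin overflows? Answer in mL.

The cup also expands: β_container ≈ 3α = 5.1×10⁻⁵ /K
Net overflow = V₀(β_liq − 3α_cont)ΔT
β − 3α = 5.00×10⁻⁴ − 5.1×10⁻⁵ = 4.49×10⁻⁴ /K; ΔT = 70 K
ΔV = 2380 × 4.49×10⁻⁴ × 70 = 74.8 mL

74.8 mL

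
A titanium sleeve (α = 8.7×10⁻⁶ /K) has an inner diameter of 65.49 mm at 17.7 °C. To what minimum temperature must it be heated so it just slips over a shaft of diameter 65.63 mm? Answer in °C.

T = 263 °C

Required Δd = 65.63 − 65.49 = 0.14 mm
Δd = αd₀ΔT ⇒ ΔT = Δd/(αd₀) = 0.14 / (8.7×10⁻⁶ × 65.49) = 245.72 K
T_min = 17.7 + 245.72 = 263.42 °C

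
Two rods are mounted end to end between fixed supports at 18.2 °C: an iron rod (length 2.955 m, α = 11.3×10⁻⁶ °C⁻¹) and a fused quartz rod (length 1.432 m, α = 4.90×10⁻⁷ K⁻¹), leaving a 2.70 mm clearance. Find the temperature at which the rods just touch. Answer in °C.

α₁L₁ = 3.33915×10⁻⁵ m/K, α₂L₂ = 7.0168×10⁻⁷ m/K → total 3.409318×10⁻⁵ m/K
ΔT = g/(α₁L₁+α₂L₂) = 2.70×10⁻³ / 3.409318×10⁻⁵ = 79.195 K
T = 18.2 + 79.195 = 97.395 °C

T = 97.4 °C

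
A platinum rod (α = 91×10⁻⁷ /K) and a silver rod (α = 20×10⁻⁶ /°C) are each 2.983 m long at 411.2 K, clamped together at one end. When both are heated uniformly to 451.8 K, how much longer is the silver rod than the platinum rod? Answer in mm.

1.32 mm

ΔT = 40.6 K
platinum: ΔL = 91×10⁻⁷ × 2.983 m × 40.6 = 1.1021×10⁻³ m = 1.1021 mm
silver: ΔL = 20×10⁻⁶ × 2.983 m × 40.6 = 2.4222×10⁻³ m = 2.4222 mm
difference = 2.4222 − 1.1021 = 1.3201 mm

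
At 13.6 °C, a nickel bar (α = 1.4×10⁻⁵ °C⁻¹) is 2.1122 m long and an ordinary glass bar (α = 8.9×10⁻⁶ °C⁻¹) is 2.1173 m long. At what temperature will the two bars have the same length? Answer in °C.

T = 489.0 °C

Equal length when α₁L₁ΔT − α₂L₂ΔT = L₂ − L₁ = 5.10×10⁻³ m
α₁L₁ = 2.95708×10⁻⁵, α₂L₂ = 1.884397×10⁻⁵ → Δ(αL) = 1.072683×10⁻⁵ m/K
ΔT = 5.10×10⁻³ / 1.072683×10⁻⁵ = 475.443 K, so T = 13.6 + 475.443 = 489.043 °C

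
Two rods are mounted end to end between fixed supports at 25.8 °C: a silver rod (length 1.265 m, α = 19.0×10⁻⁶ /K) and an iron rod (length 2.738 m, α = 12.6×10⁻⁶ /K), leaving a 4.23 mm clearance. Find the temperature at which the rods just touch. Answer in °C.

Gap closes when ΔL₁ + ΔL₂ = 4.23 mm = 4.23×10⁻³ m
(α₁L₁ + α₂L₂)ΔT = g
α₁L₁ + α₂L₂ = 19.0×10⁻⁶×1.265 + 12.6×10⁻⁶×2.738 = 5.85338×10⁻⁵ m/K
ΔT = 4.23×10⁻³ / 5.85338×10⁻⁵ = 72.266 K
T = 25.8 + 72.266 = 98.066 °C

T = 98.1 °C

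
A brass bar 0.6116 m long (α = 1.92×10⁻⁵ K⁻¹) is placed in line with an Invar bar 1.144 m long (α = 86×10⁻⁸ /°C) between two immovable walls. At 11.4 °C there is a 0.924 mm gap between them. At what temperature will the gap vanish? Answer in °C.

T = 84.0 °C

α₁L₁ = 1.174272×10⁻⁵ m/K, α₂L₂ = 9.8384×10⁻⁷ m/K → total 1.272656×10⁻⁵ m/K
ΔT = g/(α₁L₁+α₂L₂) = 9.24×10⁻⁴ / 1.272656×10⁻⁵ = 72.604 K
T = 11.4 + 72.604 = 84.004 °C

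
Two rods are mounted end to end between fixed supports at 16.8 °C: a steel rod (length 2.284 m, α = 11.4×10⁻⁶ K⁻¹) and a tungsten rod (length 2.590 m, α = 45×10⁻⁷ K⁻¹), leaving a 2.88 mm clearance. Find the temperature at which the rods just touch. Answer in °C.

α₁L₁ = 2.60376×10⁻⁵ m/K, α₂L₂ = 1.1655×10⁻⁵ m/K → total 3.76926×10⁻⁵ m/K
ΔT = g/(α₁L₁+α₂L₂) = 2.88×10⁻³ / 3.76926×10⁻⁵ = 76.408 K
T = 16.8 + 76.408 = 93.208 °C

T = 93.2 °C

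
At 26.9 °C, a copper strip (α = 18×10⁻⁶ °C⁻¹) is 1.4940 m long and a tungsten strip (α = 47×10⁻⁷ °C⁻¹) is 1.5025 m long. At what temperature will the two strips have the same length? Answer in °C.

T = 455.5 °C

L₁(1 + α₁ΔT) = L₂(1 + α₂ΔT) ⇒ ΔT = (L₂ − L₁)/(α₁L₁ − α₂L₂)
L₂ − L₁ = 1.5025 − 1.4940 = 8.50×10⁻³ m
α₁L₁ − α₂L₂ = 18×10⁻⁶×1.4940 − 47×10⁻⁷×1.5025 = 1.983025×10⁻⁵ m/K
ΔT = 8.50×10⁻³ / 1.983025×10⁻⁵ = 428.638 K
T = 26.9 + 428.638 = 455.538 °C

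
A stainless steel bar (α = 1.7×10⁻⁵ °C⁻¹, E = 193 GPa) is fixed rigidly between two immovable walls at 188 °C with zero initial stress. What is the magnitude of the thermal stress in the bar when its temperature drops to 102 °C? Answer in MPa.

σ = 282 MPa

Fully constrained: the free strain ε = αΔT is blocked, so σ = Eε = EαΔT.
|ΔT| = 86 K
σ = 193×10⁹ × 1.7×10⁻⁵ × 86 = 2.82×10⁸ Pa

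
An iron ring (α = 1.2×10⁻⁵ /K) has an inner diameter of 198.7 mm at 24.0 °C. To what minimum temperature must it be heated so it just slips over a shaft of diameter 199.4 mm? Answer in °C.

T = 318 °C

Required Δd = 199.4 − 198.7 = 0.7 mm
Δd = αd₀ΔT ⇒ ΔT = Δd/(αd₀) = 0.7 / (1.2×10⁻⁵ × 198.7) = 293.57 K
T_min = 24.0 + 293.57 = 317.57 °C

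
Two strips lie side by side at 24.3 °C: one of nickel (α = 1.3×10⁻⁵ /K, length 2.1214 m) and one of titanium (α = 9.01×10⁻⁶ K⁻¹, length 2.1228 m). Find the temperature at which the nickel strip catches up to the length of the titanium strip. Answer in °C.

T = 189.9 °C

Equal length when α₁L₁ΔT − α₂L₂ΔT = L₂ − L₁ = 1.40×10⁻³ m
α₁L₁ = 2.75782×10⁻⁵, α₂L₂ = 1.9126428×10⁻⁵ → Δ(αL) = 8.451772×10⁻⁶ m/K
ΔT = 1.40×10⁻³ / 8.451772×10⁻⁶ = 165.646 K, so T = 24.3 + 165.646 = 189.946 °C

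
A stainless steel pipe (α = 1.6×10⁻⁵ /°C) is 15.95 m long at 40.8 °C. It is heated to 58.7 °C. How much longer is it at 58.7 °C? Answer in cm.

|ΔT| = |58.7 − 40.8| = 17.9 K
ΔL = αL₀ΔT = (1.6×10⁻⁵)(15.95)(17.9) = 4.57×10⁻³ m

ΔL = 0.457 cm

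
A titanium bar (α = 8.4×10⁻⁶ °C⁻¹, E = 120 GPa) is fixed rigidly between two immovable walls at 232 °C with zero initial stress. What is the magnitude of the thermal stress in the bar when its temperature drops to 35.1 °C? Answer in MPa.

Fully constrained: the free strain ε = αΔT is blocked, so σ = Eε = EαΔT.
|ΔT| = 196.9 K
σ = 120×10⁹ × 8.4×10⁻⁶ × 196.9 = 1.98×10⁸ Pa

σ = 198 MPa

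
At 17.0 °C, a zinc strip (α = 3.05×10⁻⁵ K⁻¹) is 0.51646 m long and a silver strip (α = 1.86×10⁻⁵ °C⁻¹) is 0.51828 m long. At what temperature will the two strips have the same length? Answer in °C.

Equal length when α₁L₁ΔT − α₂L₂ΔT = L₂ − L₁ = 1.82×10⁻³ m
α₁L₁ = 1.575203×10⁻⁵, α₂L₂ = 9.640008×10⁻⁶ → Δ(αL) = 6.112022×10⁻⁶ m/K
ΔT = 1.82×10⁻³ / 6.112022×10⁻⁶ = 297.774 K, so T = 17.0 + 297.774 = 314.774 °C

T = 314.8 °C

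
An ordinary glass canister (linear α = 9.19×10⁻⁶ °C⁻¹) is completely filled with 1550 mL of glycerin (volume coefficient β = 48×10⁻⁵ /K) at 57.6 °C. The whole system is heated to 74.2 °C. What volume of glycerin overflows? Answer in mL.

11.6 mL

The canister also expands: β_container ≈ 3α = 2.757×10⁻⁵ /K
Net overflow = V₀(β_liq − 3α_cont)ΔT
β − 3α = 4.80×10⁻⁴ − 2.757×10⁻⁵ = 4.5243×10⁻⁴ /K; ΔT = 16.6 K
ΔV = 1550 × 4.5243×10⁻⁴ × 16.6 = 11.6 mL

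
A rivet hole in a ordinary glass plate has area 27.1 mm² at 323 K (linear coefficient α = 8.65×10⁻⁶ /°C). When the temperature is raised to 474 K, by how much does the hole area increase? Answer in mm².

ΔA = 0.0708 mm²

Area coefficient ≈ 2α; |ΔT| = 151 K
ΔA = 2αA₀ΔT = 2(8.65×10⁻⁶)(27.1)(151) = 0.0708 mm²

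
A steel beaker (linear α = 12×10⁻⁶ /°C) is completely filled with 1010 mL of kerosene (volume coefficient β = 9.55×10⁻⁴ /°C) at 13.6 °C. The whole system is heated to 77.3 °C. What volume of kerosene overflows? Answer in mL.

59.1 mL

The beaker also expands: β_container ≈ 3α = 3.6×10⁻⁵ /K
Net overflow = V₀(β_liq − 3α_cont)ΔT
β − 3α = 9.55×10⁻⁴ − 3.6×10⁻⁵ = 9.19×10⁻⁴ /K; ΔT = 63.7 K
ΔV = 1010 × 9.19×10⁻⁴ × 63.7 = 59.1 mL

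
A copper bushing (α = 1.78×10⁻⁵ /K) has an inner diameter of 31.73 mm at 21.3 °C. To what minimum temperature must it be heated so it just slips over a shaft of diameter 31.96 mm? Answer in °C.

Required Δd = 31.96 − 31.73 = 0.23 mm
Δd = αd₀ΔT ⇒ ΔT = Δd/(αd₀) = 0.23 / (1.78×10⁻⁵ × 31.73) = 407.23 K
T_min = 21.3 + 407.23 = 428.53 °C

T = 429 °C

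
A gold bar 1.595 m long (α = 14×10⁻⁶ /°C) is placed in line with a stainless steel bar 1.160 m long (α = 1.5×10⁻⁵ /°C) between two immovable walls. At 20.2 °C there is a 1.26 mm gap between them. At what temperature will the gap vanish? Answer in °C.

T = 51.9 °C

α₁L₁ = 2.233×10⁻⁵ m/K, α₂L₂ = 1.740×10⁻⁵ m/K → total 3.973×10⁻⁵ m/K
ΔT = g/(α₁L₁+α₂L₂) = 1.26×10⁻³ / 3.973×10⁻⁵ = 31.714 K
T = 20.2 + 31.714 = 51.914 °C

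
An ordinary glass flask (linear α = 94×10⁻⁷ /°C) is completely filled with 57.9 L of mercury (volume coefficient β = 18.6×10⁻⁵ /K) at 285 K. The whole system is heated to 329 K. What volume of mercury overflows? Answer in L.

0.402 L

The flask also expands: β_container ≈ 3α = 2.82×10⁻⁵ /K
Net overflow = V₀(β_liq − 3α_cont)ΔT
β − 3α = 1.86×10⁻⁴ − 2.82×10⁻⁵ = 1.578×10⁻⁴ /K; ΔT = 44 K
ΔV = 57.9 × 1.578×10⁻⁴ × 44 = 0.402 L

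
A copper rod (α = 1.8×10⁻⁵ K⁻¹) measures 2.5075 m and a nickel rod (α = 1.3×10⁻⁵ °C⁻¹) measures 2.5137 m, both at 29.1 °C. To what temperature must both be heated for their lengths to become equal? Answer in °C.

Equal length when α₁L₁ΔT − α₂L₂ΔT = L₂ − L₁ = 6.20×10⁻³ m
α₁L₁ = 4.5135×10⁻⁵, α₂L₂ = 3.26781×10⁻⁵ → Δ(αL) = 1.24569×10⁻⁵ m/K
ΔT = 6.20×10⁻³ / 1.24569×10⁻⁵ = 497.716 K, so T = 29.1 + 497.716 = 526.816 °C

T = 526.8 °C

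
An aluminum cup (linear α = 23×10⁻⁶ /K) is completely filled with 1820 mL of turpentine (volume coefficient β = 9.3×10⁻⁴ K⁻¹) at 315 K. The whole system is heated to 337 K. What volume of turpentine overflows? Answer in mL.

The cup also expands: β_container ≈ 3α = 6.9×10⁻⁵ /K
Net overflow = V₀(β_liq − 3α_cont)ΔT
β − 3α = 9.30×10⁻⁴ − 6.9×10⁻⁵ = 8.61×10⁻⁴ /K; ΔT = 22 K
ΔV = 1820 × 8.61×10⁻⁴ × 22 = 34.5 mL

34.5 mL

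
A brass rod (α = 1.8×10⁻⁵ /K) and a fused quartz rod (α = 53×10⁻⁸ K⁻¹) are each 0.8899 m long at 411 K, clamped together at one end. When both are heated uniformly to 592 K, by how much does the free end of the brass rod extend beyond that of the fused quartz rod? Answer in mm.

ΔT = 181 K
brass: ΔL = 1.8×10⁻⁵ × 0.8899 m × 181 = 2.8993×10⁻³ m = 2.8993 mm
fused quartz: ΔL = 53×10⁻⁸ × 0.8899 m × 181 = 8.5368×10⁻⁵ m = 0.085368 mm
difference = 2.8993 − 0.085368 = 2.813932 mm

2.81 mm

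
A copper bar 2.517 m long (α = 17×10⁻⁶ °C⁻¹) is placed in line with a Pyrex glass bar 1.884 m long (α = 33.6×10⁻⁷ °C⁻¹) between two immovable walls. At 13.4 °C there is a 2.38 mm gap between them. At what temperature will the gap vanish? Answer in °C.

T = 61.9 °C

α₁L₁ = 4.2789×10⁻⁵ m/K, α₂L₂ = 6.33024×10⁻⁶ m/K → total 4.911924×10⁻⁵ m/K
ΔT = g/(α₁L₁+α₂L₂) = 2.38×10⁻³ / 4.911924×10⁻⁵ = 48.454 K
T = 13.4 + 48.454 = 61.854 °C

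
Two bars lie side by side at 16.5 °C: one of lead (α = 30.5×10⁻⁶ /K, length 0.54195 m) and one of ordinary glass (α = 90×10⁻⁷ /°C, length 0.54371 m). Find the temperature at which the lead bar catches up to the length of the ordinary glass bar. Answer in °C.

L₁(1 + α₁ΔT) = L₂(1 + α₂ΔT) ⇒ ΔT = (L₂ − L₁)/(α₁L₁ − α₂L₂)
L₂ − L₁ = 0.54371 − 0.54195 = 1.76×10⁻³ m
α₁L₁ − α₂L₂ = 30.5×10⁻⁶×0.54195 − 90×10⁻⁷×0.54371 = 1.1636085×10⁻⁵ m/K
ΔT = 1.76×10⁻³ / 1.1636085×10⁻⁵ = 151.254 K
T = 16.5 + 151.254 = 167.754 °C

T = 167.8 °C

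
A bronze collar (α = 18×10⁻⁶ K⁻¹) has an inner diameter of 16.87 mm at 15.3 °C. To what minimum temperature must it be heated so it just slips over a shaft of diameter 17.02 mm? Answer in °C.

Required Δd = 17.02 − 16.87 = 0.15 mm
Δd = αd₀ΔT ⇒ ΔT = Δd/(αd₀) = 0.15 / (18×10⁻⁶ × 16.87) = 493.97 K
T_min = 15.3 + 493.97 = 509.27 °C

T = 509 °C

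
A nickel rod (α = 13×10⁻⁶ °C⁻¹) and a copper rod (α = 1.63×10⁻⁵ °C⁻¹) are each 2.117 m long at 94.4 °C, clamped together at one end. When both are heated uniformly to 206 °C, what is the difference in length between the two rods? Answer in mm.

0.780 mm

ΔT = 111.6 K
nickel: ΔL = 13×10⁻⁶ × 2.117 m × 111.6 = 3.0713×10⁻³ m = 3.0713 mm
copper: ΔL = 1.63×10⁻⁵ × 2.117 m × 111.6 = 3.8510×10⁻³ m = 3.8510 mm
difference = 3.8510 − 3.0713 = 0.7797 mm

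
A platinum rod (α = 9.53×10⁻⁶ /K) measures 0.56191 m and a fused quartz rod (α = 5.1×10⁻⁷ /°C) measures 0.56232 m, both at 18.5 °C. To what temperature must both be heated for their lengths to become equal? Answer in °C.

L₁(1 + α₁ΔT) = L₂(1 + α₂ΔT) ⇒ ΔT = (L₂ − L₁)/(α₁L₁ − α₂L₂)
L₂ − L₁ = 0.56232 − 0.56191 = 4.10×10⁻⁴ m
α₁L₁ − α₂L₂ = 9.53×10⁻⁶×0.56191 − 5.1×10⁻⁷×0.56232 = 5.0682191×10⁻⁶ m/K
ΔT = 4.10×10⁻⁴ / 5.0682191×10⁻⁶ = 80.8963 K
T = 18.5 + 80.8963 = 99.3963 °C

T = 99.40 °C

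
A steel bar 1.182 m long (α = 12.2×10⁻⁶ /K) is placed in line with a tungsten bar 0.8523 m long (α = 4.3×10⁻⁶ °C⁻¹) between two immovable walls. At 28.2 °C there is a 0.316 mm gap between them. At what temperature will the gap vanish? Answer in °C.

T = 45.7 °C

α₁L₁ = 1.44204×10⁻⁵ m/K, α₂L₂ = 3.66489×10⁻⁶ m/K → total 1.808529×10⁻⁵ m/K
ΔT = g/(α₁L₁+α₂L₂) = 3.16×10⁻⁴ / 1.808529×10⁻⁵ = 17.473 K
T = 28.2 + 17.473 = 45.673 °C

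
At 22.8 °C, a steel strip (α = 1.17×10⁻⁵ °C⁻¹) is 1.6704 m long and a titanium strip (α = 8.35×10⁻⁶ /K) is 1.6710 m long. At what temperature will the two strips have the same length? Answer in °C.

T = 130.1 °C

Equal length when α₁L₁ΔT − α₂L₂ΔT = L₂ − L₁ = 6.00×10⁻⁴ m
α₁L₁ = 1.954368×10⁻⁵, α₂L₂ = 1.395285×10⁻⁵ → Δ(αL) = 5.59083×10⁻⁶ m/K
ΔT = 6.00×10⁻⁴ / 5.59083×10⁻⁶ = 107.319 K, so T = 22.8 + 107.319 = 130.119 °C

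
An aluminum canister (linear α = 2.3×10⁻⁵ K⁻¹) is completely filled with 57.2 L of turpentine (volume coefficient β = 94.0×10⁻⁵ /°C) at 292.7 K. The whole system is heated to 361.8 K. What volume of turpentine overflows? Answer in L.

The canister also expands: β_container ≈ 3α = 6.9×10⁻⁵ /K
Net overflow = V₀(β_liq − 3α_cont)ΔT
β − 3α = 9.40×10⁻⁴ − 6.9×10⁻⁵ = 8.71×10⁻⁴ /K; ΔT = 69.1 K
ΔV = 57.2 × 8.71×10⁻⁴ × 69.1 = 3.44 L

3.44 L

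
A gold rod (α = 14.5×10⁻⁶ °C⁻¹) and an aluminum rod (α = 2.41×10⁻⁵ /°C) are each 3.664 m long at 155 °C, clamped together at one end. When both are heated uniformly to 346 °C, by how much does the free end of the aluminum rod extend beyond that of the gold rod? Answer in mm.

ΔT = 191 K
gold: ΔL = 14.5×10⁻⁶ × 3.664 m × 191 = 1.0147×10⁻² m = 10.147 mm
aluminum: ΔL = 2.41×10⁻⁵ × 3.664 m × 191 = 1.6866×10⁻² m = 16.866 mm
difference = 16.866 − 10.147 = 6.719 mm

6.72 mm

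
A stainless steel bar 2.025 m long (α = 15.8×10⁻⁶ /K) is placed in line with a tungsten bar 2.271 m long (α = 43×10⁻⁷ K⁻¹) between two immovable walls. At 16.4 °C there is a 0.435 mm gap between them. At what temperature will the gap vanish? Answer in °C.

T = 26.8 °C

Gap closes when ΔL₁ + ΔL₂ = 0.435 mm = 4.35×10⁻⁴ m
(α₁L₁ + α₂L₂)ΔT = g
α₁L₁ + α₂L₂ = 15.8×10⁻⁶×2.025 + 43×10⁻⁷×2.271 = 4.17603×10⁻⁵ m/K
ΔT = 4.35×10⁻⁴ / 4.17603×10⁻⁵ = 10.417 K
T = 16.4 + 10.417 = 26.817 °C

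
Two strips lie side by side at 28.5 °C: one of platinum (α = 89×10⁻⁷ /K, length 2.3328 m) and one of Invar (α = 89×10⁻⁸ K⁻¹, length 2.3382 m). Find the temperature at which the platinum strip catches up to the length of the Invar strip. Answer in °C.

T = 317.6 °C

L₁(1 + α₁ΔT) = L₂(1 + α₂ΔT) ⇒ ΔT = (L₂ − L₁)/(α₁L₁ − α₂L₂)
L₂ − L₁ = 2.3382 − 2.3328 = 5.40×10⁻³ m
α₁L₁ − α₂L₂ = 89×10⁻⁷×2.3328 − 89×10⁻⁸×2.3382 = 1.8680922×10⁻⁵ m/K
ΔT = 5.40×10⁻³ / 1.8680922×10⁻⁵ = 289.065 K
T = 28.5 + 289.065 = 317.565 °C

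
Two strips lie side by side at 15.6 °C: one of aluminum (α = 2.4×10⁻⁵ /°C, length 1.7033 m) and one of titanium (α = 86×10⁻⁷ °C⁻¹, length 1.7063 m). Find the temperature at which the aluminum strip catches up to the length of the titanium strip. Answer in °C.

L₁(1 + α₁ΔT) = L₂(1 + α₂ΔT) ⇒ ΔT = (L₂ − L₁)/(α₁L₁ − α₂L₂)
L₂ − L₁ = 1.7063 − 1.7033 = 3.00×10⁻³ m
α₁L₁ − α₂L₂ = 2.4×10⁻⁵×1.7033 − 86×10⁻⁷×1.7063 = 2.620502×10⁻⁵ m/K
ΔT = 3.00×10⁻³ / 2.620502×10⁻⁵ = 114.482 K
T = 15.6 + 114.482 = 130.082 °C

T = 130.1 °C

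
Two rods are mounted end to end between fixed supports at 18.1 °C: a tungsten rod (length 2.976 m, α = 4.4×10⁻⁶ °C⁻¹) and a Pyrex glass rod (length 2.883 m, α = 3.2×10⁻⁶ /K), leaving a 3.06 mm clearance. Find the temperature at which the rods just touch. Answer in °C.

α₁L₁ = 1.30944×10⁻⁵ m/K, α₂L₂ = 9.2256×10⁻⁶ m/K → total 2.232×10⁻⁵ m/K
ΔT = g/(α₁L₁+α₂L₂) = 3.06×10⁻³ / 2.232×10⁻⁵ = 137.10 K
T = 18.1 + 137.10 = 155.20 °C

T = 155 °C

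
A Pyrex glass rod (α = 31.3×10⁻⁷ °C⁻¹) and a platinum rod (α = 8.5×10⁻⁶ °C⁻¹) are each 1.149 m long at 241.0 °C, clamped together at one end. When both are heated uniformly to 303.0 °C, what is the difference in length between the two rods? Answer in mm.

0.383 mm

ΔT = 62.0 K
Pyrex glass: ΔL = 31.3×10⁻⁷ × 1.149 m × 62.0 = 2.2297×10⁻⁴ m = 0.22297 mm
platinum: ΔL = 8.5×10⁻⁶ × 1.149 m × 62.0 = 6.0552×10⁻⁴ m = 0.60552 mm
difference = 0.60552 − 0.22297 = 0.38255 mm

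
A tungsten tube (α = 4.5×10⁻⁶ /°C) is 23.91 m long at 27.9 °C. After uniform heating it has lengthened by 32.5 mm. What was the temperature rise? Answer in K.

ΔT = 302 K

ΔL = αL₀ΔT ⇒ ΔT = ΔL / (αL₀)
ΔT = 32.5×10⁻³ m / (4.5×10⁻⁶ × 23.91 m) = 302.06 K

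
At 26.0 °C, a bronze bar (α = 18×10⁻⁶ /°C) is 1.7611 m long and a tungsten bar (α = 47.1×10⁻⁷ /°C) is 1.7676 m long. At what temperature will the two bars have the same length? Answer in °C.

T = 304.1 °C

Equal length when α₁L₁ΔT − α₂L₂ΔT = L₂ − L₁ = 6.50×10⁻³ m
α₁L₁ = 3.16998×10⁻⁵, α₂L₂ = 8.325396×10⁻⁶ → Δ(αL) = 2.3374404×10⁻⁵ m/K
ΔT = 6.50×10⁻³ / 2.3374404×10⁻⁵ = 278.082 K, so T = 26.0 + 278.082 = 304.082 °C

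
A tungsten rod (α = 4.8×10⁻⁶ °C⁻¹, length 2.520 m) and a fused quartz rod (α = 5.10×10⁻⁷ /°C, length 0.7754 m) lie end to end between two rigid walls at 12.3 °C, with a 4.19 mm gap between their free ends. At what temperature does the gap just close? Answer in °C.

T = 348 °C

α₁L₁ = 1.2096×10⁻⁵ m/K, α₂L₂ = 3.95454×10⁻⁷ m/K → total 1.2491454×10⁻⁵ m/K
ΔT = g/(α₁L₁+α₂L₂) = 4.19×10⁻³ / 1.2491454×10⁻⁵ = 335.43 K
T = 12.3 + 335.43 = 347.73 °C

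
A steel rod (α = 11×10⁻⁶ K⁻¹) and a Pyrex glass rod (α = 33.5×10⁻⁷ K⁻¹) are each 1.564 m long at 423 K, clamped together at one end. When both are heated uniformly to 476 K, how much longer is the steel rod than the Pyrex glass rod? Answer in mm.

ΔT = 53 K
steel: ΔL = 11×10⁻⁶ × 1.564 m × 53 = 9.1181×10⁻⁴ m = 0.91181 mm
Pyrex glass: ΔL = 33.5×10⁻⁷ × 1.564 m × 53 = 2.7769×10⁻⁴ m = 0.27769 mm
difference = 0.91181 − 0.27769 = 0.63412 mm

0.634 mm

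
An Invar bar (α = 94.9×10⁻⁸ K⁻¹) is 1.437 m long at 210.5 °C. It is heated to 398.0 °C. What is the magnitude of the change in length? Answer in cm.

ΔL = 0.0256 cm

|ΔT| = |398.0 − 210.5| = 187.5 K
ΔL = αL₀ΔT = (94.9×10⁻⁸)(1.437)(187.5) = 2.56×10⁻⁴ m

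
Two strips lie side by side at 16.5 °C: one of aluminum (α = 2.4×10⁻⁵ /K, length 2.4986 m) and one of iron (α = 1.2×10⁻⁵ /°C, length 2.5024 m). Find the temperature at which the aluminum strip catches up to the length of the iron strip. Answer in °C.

T = 143.4 °C

Equal length when α₁L₁ΔT − α₂L₂ΔT = L₂ − L₁ = 3.80×10⁻³ m
α₁L₁ = 5.99664×10⁻⁵, α₂L₂ = 3.00288×10⁻⁵ → Δ(αL) = 2.99376×10⁻⁵ m/K
ΔT = 3.80×10⁻³ / 2.99376×10⁻⁵ = 126.931 K, so T = 16.5 + 126.931 = 143.431 °C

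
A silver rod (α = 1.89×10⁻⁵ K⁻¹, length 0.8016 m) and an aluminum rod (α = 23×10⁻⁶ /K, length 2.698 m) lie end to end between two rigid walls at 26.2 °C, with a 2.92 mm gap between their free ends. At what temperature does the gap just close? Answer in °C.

Gap closes when ΔL₁ + ΔL₂ = 2.92 mm = 2.92×10⁻³ m
(α₁L₁ + α₂L₂)ΔT = g
α₁L₁ + α₂L₂ = 1.89×10⁻⁵×0.8016 + 23×10⁻⁶×2.698 = 7.720424×10⁻⁵ m/K
ΔT = 2.92×10⁻³ / 7.720424×10⁻⁵ = 37.822 K
T = 26.2 + 37.822 = 64.022 °C

T = 64.0 °C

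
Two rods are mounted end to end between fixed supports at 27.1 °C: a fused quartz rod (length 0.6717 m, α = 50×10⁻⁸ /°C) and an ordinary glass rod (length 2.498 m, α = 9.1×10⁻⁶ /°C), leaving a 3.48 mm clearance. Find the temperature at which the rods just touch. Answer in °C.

T = 178 °C

Gap closes when ΔL₁ + ΔL₂ = 3.48 mm = 3.48×10⁻³ m
(α₁L₁ + α₂L₂)ΔT = g
α₁L₁ + α₂L₂ = 50×10⁻⁸×0.6717 + 9.1×10⁻⁶×2.498 = 2.306765×10⁻⁵ m/K
ΔT = 3.48×10⁻³ / 2.306765×10⁻⁵ = 150.86 K
T = 27.1 + 150.86 = 177.96 °C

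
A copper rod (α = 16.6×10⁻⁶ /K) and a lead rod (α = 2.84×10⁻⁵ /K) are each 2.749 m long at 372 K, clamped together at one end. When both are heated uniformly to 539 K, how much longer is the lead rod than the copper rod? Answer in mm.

5.42 mm

ΔT = 167 K
copper: ΔL = 16.6×10⁻⁶ × 2.749 m × 167 = 7.6208×10⁻³ m = 7.6208 mm
lead: ΔL = 2.84×10⁻⁵ × 2.749 m × 167 = 1.3038×10⁻² m = 13.038 mm
difference = 13.038 − 7.6208 = 5.4172 mm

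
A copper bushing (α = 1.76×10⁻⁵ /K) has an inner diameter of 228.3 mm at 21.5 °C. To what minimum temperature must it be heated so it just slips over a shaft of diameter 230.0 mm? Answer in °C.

T = 445 °C

Required Δd = 230.0 − 228.3 = 1.7 mm
Δd = αd₀ΔT ⇒ ΔT = Δd/(αd₀) = 1.7 / (1.76×10⁻⁵ × 228.3) = 423.09 K
T_min = 21.5 + 423.09 = 444.59 °C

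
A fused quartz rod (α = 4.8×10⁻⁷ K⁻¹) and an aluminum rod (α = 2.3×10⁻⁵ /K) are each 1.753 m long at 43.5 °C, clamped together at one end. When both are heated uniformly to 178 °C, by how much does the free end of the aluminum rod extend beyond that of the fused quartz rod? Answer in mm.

ΔT = 134.5 K
fused quartz: ΔL = 4.8×10⁻⁷ × 1.753 m × 134.5 = 1.1317×10⁻⁴ m = 0.11317 mm
aluminum: ΔL = 2.3×10⁻⁵ × 1.753 m × 134.5 = 5.4229×10⁻³ m = 5.4229 mm
difference = 5.4229 − 0.11317 = 5.30973 mm

5.31 mm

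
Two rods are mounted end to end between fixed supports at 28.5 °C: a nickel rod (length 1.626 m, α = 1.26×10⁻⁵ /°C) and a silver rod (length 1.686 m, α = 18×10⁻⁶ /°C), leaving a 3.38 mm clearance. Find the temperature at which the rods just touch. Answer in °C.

α₁L₁ = 2.04876×10⁻⁵ m/K, α₂L₂ = 3.0348×10⁻⁵ m/K → total 5.08356×10⁻⁵ m/K
ΔT = g/(α₁L₁+α₂L₂) = 3.38×10⁻³ / 5.08356×10⁻⁵ = 66.489 K
T = 28.5 + 66.489 = 94.989 °C

T = 95.0 °C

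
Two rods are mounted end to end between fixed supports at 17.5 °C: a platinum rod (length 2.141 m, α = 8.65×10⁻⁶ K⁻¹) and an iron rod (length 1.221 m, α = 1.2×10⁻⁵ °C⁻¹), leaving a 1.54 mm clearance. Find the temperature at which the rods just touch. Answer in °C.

α₁L₁ = 1.851965×10⁻⁵ m/K, α₂L₂ = 1.4652×10⁻⁵ m/K → total 3.317165×10⁻⁵ m/K
ΔT = g/(α₁L₁+α₂L₂) = 1.54×10⁻³ / 3.317165×10⁻⁵ = 46.425 K
T = 17.5 + 46.425 = 63.925 °C

T = 63.9 °C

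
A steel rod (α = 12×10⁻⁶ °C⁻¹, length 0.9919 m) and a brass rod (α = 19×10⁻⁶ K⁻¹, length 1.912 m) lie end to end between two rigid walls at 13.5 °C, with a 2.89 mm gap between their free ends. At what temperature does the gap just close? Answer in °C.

T = 73.4 °C

α₁L₁ = 1.19028×10⁻⁵ m/K, α₂L₂ = 3.6328×10⁻⁵ m/K → total 4.82308×10⁻⁵ m/K
ΔT = g/(α₁L₁+α₂L₂) = 2.89×10⁻³ / 4.82308×10⁻⁵ = 59.920 K
T = 13.5 + 59.920 = 73.420 °C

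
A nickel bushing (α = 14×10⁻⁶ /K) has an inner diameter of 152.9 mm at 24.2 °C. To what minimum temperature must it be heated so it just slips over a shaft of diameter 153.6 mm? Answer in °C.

Required Δd = 153.6 − 152.9 = 0.7 mm
Δd = αd₀ΔT ⇒ ΔT = Δd/(αd₀) = 0.7 / (14×10⁻⁶ × 152.9) = 327.01 K
T_min = 24.2 + 327.01 = 351.21 °C

T = 351 °C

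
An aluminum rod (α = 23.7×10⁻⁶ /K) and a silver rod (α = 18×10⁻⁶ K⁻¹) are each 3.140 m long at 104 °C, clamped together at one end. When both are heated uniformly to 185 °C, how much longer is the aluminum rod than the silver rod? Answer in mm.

1.45 mm

ΔT = 81 K
aluminum: ΔL = 23.7×10⁻⁶ × 3.140 m × 81 = 6.0279×10⁻³ m = 6.0279 mm
silver: ΔL = 18×10⁻⁶ × 3.140 m × 81 = 4.5781×10⁻³ m = 4.5781 mm
difference = 6.0279 − 4.5781 = 1.4498 mm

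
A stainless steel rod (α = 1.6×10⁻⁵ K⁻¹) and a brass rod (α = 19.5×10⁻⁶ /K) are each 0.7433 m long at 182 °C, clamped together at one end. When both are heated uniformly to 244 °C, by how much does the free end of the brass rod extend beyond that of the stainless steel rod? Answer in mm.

0.161 mm

ΔT = 62 K
stainless steel: ΔL = 1.6×10⁻⁵ × 0.7433 m × 62 = 7.3735×10⁻⁴ m = 0.73735 mm
brass: ΔL = 19.5×10⁻⁶ × 0.7433 m × 62 = 8.9865×10⁻⁴ m = 0.89865 mm
difference = 0.89865 − 0.73735 = 0.16130 mm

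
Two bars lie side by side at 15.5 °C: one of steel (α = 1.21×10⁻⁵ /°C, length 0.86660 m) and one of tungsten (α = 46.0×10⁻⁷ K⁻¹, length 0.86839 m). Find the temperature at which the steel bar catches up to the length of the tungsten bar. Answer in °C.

T = 291.3 °C

Equal length when α₁L₁ΔT − α₂L₂ΔT = L₂ − L₁ = 1.79×10⁻³ m
α₁L₁ = 1.048586×10⁻⁵, α₂L₂ = 3.994594×10⁻⁶ → Δ(αL) = 6.491266×10⁻⁶ m/K
ΔT = 1.79×10⁻³ / 6.491266×10⁻⁶ = 275.755 K, so T = 15.5 + 275.755 = 291.255 °C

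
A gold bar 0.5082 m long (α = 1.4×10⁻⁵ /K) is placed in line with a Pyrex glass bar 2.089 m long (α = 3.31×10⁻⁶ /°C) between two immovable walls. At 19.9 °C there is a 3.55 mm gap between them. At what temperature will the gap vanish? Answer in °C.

Gap closes when ΔL₁ + ΔL₂ = 3.55 mm = 3.55×10⁻³ m
(α₁L₁ + α₂L₂)ΔT = g
α₁L₁ + α₂L₂ = 1.4×10⁻⁵×0.5082 + 3.31×10⁻⁶×2.089 = 1.402939×10⁻⁵ m/K
ΔT = 3.55×10⁻³ / 1.402939×10⁻⁵ = 253.04 K
T = 19.9 + 253.04 = 272.94 °C

T = 273 °C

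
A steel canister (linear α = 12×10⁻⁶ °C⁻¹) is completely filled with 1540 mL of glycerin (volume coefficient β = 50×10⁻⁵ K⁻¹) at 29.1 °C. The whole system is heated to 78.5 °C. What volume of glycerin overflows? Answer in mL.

The canister also expands: β_container ≈ 3α = 3.6×10⁻⁵ /K
Net overflow = V₀(β_liq − 3α_cont)ΔT
β − 3α = 5.00×10⁻⁴ − 3.6×10⁻⁵ = 4.64×10⁻⁴ /K; ΔT = 49.4 K
ΔV = 1540 × 4.64×10⁻⁴ × 49.4 = 35.3 mL

35.3 mL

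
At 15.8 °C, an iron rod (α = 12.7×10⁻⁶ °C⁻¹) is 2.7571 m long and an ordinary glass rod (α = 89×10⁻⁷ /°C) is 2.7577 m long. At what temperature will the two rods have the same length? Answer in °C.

Equal length when α₁L₁ΔT − α₂L₂ΔT = L₂ − L₁ = 6.00×10⁻⁴ m
α₁L₁ = 3.501517×10⁻⁵, α₂L₂ = 2.454353×10⁻⁵ → Δ(αL) = 1.047164×10⁻⁵ m/K
ΔT = 6.00×10⁻⁴ / 1.047164×10⁻⁵ = 57.2976 K, so T = 15.8 + 57.2976 = 73.0976 °C

T = 73.10 °C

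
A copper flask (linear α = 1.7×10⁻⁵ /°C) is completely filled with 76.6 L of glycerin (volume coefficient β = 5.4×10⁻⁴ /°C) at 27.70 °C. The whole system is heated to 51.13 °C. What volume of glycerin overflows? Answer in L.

0.878 L

The flask also expands: β_container ≈ 3α = 5.1×10⁻⁵ /K
Net overflow = V₀(β_liq − 3α_cont)ΔT
β − 3α = 5.40×10⁻⁴ − 5.1×10⁻⁵ = 4.89×10⁻⁴ /K; ΔT = 23.43 K
ΔV = 76.6 × 4.89×10⁻⁴ × 23.43 = 0.878 L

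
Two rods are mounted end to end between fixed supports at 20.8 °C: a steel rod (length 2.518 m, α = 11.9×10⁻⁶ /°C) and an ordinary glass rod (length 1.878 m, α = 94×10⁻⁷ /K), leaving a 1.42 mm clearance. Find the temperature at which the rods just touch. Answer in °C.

α₁L₁ = 2.99642×10⁻⁵ m/K, α₂L₂ = 1.76532×10⁻⁵ m/K → total 4.76174×10⁻⁵ m/K
ΔT = g/(α₁L₁+α₂L₂) = 1.42×10⁻³ / 4.76174×10⁻⁵ = 29.821 K
T = 20.8 + 29.821 = 50.621 °C

T = 50.6 °C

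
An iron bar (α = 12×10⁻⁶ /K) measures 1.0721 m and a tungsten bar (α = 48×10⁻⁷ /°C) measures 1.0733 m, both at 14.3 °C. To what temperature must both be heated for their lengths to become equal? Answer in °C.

L₁(1 + α₁ΔT) = L₂(1 + α₂ΔT) ⇒ ΔT = (L₂ − L₁)/(α₁L₁ − α₂L₂)
L₂ − L₁ = 1.0733 − 1.0721 = 1.20×10⁻³ m
α₁L₁ − α₂L₂ = 12×10⁻⁶×1.0721 − 48×10⁻⁷×1.0733 = 7.71336×10⁻⁶ m/K
ΔT = 1.20×10⁻³ / 7.71336×10⁻⁶ = 155.574 K
T = 14.3 + 155.574 = 169.874 °C

T = 169.9 °C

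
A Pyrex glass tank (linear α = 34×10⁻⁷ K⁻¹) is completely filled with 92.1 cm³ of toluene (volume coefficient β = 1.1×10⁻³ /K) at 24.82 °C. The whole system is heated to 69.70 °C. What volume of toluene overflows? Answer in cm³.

4.50 cm³

The tank also expands: β_container ≈ 3α = 1.02×10⁻⁵ /K
Net overflow = V₀(β_liq − 3α_cont)ΔT
β − 3α = 1.10×10⁻³ − 1.02×10⁻⁵ = 1.0898×10⁻³ /K; ΔT = 44.88 K
ΔV = 92.1 × 1.0898×10⁻³ × 44.88 = 4.50 cm³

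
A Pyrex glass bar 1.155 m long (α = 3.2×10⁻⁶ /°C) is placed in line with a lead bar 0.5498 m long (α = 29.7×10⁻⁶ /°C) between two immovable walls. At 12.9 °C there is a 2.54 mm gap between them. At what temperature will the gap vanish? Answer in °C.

α₁L₁ = 3.696×10⁻⁶ m/K, α₂L₂ = 1.632906×10⁻⁵ m/K → total 2.002506×10⁻⁵ m/K
ΔT = g/(α₁L₁+α₂L₂) = 2.54×10⁻³ / 2.002506×10⁻⁵ = 126.84 K
T = 12.9 + 126.84 = 139.74 °C

T = 140 °C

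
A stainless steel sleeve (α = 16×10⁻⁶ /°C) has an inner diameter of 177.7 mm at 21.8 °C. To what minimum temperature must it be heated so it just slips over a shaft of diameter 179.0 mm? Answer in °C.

T = 479 °C

Required Δd = 179.0 − 177.7 = 1.3 mm
Δd = αd₀ΔT ⇒ ΔT = Δd/(αd₀) = 1.3 / (16×10⁻⁶ × 177.7) = 457.23 K
T_min = 21.8 + 457.23 = 479.03 °C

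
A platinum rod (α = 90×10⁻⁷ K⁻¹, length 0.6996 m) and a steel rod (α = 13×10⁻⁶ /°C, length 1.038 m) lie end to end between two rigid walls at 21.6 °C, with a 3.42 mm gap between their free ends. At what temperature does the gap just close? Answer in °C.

T = 194 °C

α₁L₁ = 6.2964×10⁻⁶ m/K, α₂L₂ = 1.3494×10⁻⁵ m/K → total 1.97904×10⁻⁵ m/K
ΔT = g/(α₁L₁+α₂L₂) = 3.42×10⁻³ / 1.97904×10⁻⁵ = 172.81 K
T = 21.6 + 172.81 = 194.41 °C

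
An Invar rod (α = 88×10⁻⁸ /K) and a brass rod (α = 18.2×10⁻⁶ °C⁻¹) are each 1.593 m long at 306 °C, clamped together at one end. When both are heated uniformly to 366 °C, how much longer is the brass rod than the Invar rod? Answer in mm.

1.66 mm

ΔT = 60 K
Invar: ΔL = 88×10⁻⁸ × 1.593 m × 60 = 8.4110×10⁻⁵ m = 0.084110 mm
brass: ΔL = 18.2×10⁻⁶ × 1.593 m × 60 = 1.7396×10⁻³ m = 1.7396 mm
difference = 1.7396 − 0.084110 = 1.65549 mm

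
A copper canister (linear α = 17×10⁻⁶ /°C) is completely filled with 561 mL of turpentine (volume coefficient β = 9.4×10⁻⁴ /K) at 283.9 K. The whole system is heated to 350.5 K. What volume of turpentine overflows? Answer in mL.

33.2 mL

The canister also expands: β_container ≈ 3α = 5.1×10⁻⁵ /K
Net overflow = V₀(β_liq − 3α_cont)ΔT
β − 3α = 9.40×10⁻⁴ − 5.1×10⁻⁵ = 8.89×10⁻⁴ /K; ΔT = 66.6 K
ΔV = 561 × 8.89×10⁻⁴ × 66.6 = 33.2 mL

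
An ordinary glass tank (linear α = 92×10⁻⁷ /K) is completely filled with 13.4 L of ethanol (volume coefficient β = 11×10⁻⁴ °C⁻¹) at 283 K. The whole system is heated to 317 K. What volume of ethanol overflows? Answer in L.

0.489 L

The tank also expands: β_container ≈ 3α = 2.76×10⁻⁵ /K
Net overflow = V₀(β_liq − 3α_cont)ΔT
β − 3α = 1.10×10⁻³ − 2.76×10⁻⁵ = 1.0724×10⁻³ /K; ΔT = 34 K
ΔV = 13.4 × 1.0724×10⁻³ × 34 = 0.489 L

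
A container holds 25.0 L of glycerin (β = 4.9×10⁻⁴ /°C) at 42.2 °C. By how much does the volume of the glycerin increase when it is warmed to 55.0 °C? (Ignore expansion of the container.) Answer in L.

ΔV = 0.157 L

|ΔT| = |55.0 − 42.2| = 12.8 K
ΔV = βV₀ΔT = (4.9×10⁻⁴)(25.0)(12.8) = 0.157 L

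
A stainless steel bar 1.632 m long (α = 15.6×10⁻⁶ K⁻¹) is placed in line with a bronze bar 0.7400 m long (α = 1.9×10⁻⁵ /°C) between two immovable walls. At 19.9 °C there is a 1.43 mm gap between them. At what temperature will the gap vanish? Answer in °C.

T = 56.1 °C

Gap closes when ΔL₁ + ΔL₂ = 1.43 mm = 1.43×10⁻³ m
(α₁L₁ + α₂L₂)ΔT = g
α₁L₁ + α₂L₂ = 15.6×10⁻⁶×1.632 + 1.9×10⁻⁵×0.7400 = 3.95192×10⁻⁵ m/K
ΔT = 1.43×10⁻³ / 3.95192×10⁻⁵ = 36.185 K
T = 19.9 + 36.185 = 56.085 °C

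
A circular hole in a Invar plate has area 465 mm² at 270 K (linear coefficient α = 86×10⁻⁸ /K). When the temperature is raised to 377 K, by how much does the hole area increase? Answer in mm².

Area coefficient ≈ 2α; |ΔT| = 107 K
ΔA = 2αA₀ΔT = 2(86×10⁻⁸)(465)(107) = 0.0856 mm²

ΔA = 0.0856 mm²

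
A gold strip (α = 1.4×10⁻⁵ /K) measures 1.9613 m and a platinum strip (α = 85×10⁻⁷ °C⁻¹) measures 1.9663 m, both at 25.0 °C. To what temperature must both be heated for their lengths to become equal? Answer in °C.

T = 490.3 °C

Equal length when α₁L₁ΔT − α₂L₂ΔT = L₂ − L₁ = 5.00×10⁻³ m
α₁L₁ = 2.74582×10⁻⁵, α₂L₂ = 1.671355×10⁻⁵ → Δ(αL) = 1.074465×10⁻⁵ m/K
ΔT = 5.00×10⁻³ / 1.074465×10⁻⁵ = 465.348 K, so T = 25.0 + 465.348 = 490.348 °C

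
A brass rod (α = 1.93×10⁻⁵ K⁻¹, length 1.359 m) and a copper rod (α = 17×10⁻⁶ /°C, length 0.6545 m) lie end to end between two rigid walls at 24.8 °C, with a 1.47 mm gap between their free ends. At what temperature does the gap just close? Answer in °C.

T = 64.2 °C

Gap closes when ΔL₁ + ΔL₂ = 1.47 mm = 1.47×10⁻³ m
(α₁L₁ + α₂L₂)ΔT = g
α₁L₁ + α₂L₂ = 1.93×10⁻⁵×1.359 + 17×10⁻⁶×0.6545 = 3.73552×10⁻⁵ m/K
ΔT = 1.47×10⁻³ / 3.73552×10⁻⁵ = 39.352 K
T = 24.8 + 39.352 = 64.152 °C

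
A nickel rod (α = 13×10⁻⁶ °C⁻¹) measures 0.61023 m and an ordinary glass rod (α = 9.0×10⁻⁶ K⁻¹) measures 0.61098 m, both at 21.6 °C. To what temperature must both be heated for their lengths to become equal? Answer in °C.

Equal length when α₁L₁ΔT − α₂L₂ΔT = L₂ − L₁ = 7.50×10⁻⁴ m
α₁L₁ = 7.93299×10⁻⁶, α₂L₂ = 5.49882×10⁻⁶ → Δ(αL) = 2.43417×10⁻⁶ m/K
ΔT = 7.50×10⁻⁴ / 2.43417×10⁻⁶ = 308.113 K, so T = 21.6 + 308.113 = 329.713 °C

T = 329.7 °C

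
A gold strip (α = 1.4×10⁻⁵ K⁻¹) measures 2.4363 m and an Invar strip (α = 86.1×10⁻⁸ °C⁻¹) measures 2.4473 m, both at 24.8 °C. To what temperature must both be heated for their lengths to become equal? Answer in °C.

T = 368.5 °C

L₁(1 + α₁ΔT) = L₂(1 + α₂ΔT) ⇒ ΔT = (L₂ − L₁)/(α₁L₁ − α₂L₂)
L₂ − L₁ = 2.4473 − 2.4363 = 1.10×10⁻² m
α₁L₁ − α₂L₂ = 1.4×10⁻⁵×2.4363 − 86.1×10⁻⁸×2.4473 = 3.20010747×10⁻⁵ m/K
ΔT = 1.10×10⁻² / 3.20010747×10⁻⁵ = 343.738 K
T = 24.8 + 343.738 = 368.538 °C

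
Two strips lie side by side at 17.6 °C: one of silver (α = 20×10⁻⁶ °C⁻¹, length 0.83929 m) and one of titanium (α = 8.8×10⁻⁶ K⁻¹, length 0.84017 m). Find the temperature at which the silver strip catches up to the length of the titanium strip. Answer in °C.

T = 111.3 °C

Equal length when α₁L₁ΔT − α₂L₂ΔT = L₂ − L₁ = 8.80×10⁻⁴ m
α₁L₁ = 1.67858×10⁻⁵, α₂L₂ = 7.393496×10⁻⁶ → Δ(αL) = 9.392304×10⁻⁶ m/K
ΔT = 8.80×10⁻⁴ / 9.392304×10⁻⁶ = 93.694 K, so T = 17.6 + 93.694 = 111.294 °C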